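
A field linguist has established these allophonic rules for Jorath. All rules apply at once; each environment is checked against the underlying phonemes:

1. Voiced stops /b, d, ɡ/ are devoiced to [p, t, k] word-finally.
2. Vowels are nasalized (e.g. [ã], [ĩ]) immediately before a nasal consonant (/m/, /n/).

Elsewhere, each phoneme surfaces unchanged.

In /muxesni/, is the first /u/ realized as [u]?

Yes

/u/ (between /m/ and /x/): rule 2 targets it, but not before a nasal consonant → unchanged [u].
The actual realization is [u], which matches [u].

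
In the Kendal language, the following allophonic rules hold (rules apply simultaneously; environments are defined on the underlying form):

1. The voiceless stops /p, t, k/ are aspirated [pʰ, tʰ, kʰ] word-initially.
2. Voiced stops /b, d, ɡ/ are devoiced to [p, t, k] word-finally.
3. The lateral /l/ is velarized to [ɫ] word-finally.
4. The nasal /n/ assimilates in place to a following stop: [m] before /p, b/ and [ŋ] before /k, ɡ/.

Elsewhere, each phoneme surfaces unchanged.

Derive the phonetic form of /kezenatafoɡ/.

[kʰezenatafok]

/k/ (word-initial) occurs word-initially → [kʰ] by rule 1.
/e/ (between /k/ and /z/) is unaffected → [e].
/z/ (between /e/ and /e/) is unaffected → [z].
/e/ (between /z/ and /n/): no rule targets it → [e].
/n/ (between /e/ and /a/): rule 4 targets it, but not before a labial or velar stop → unchanged [n].
/a/ (between /n/ and /t/): no rule targets it → [a].
/t/ (between /a/ and /a/): rule 1 targets it, but not word-initially → unchanged [t].
/a/ (between /t/ and /f/): no rule targets it → [a].
/f/ (between /a/ and /o/) is unaffected → [f].
/o/ (between /f/ and /ɡ/): no rule targets it → [o].
/ɡ/ meets the environment for rule 2 (word-finally) → [k].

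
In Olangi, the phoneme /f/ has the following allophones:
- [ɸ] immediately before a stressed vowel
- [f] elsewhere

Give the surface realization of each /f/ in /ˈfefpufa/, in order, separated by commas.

Occurrence 1 (position 1): immediately before a stressed vowel → [ɸ].
Occurrence 2 (position 3): no conditioning environment matches → elsewhere allophone [f].
Occurrence 3 (position 6): no conditioning environment matches → elsewhere allophone [f].

[ɸ], [f], [f]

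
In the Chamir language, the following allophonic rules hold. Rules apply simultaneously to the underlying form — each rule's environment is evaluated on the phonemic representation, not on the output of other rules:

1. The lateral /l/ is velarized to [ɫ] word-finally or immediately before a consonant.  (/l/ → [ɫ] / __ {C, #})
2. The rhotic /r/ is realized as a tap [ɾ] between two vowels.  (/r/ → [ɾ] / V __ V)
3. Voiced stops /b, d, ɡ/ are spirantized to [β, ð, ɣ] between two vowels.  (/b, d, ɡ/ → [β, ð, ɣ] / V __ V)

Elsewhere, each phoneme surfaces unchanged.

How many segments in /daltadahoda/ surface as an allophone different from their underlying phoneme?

3

Segments that undergo a rule: /l/ → [ɫ] (rule 1); /d/ → [ð] (rule 3); /d/ → [ð] (rule 3).
All other segments surface unchanged.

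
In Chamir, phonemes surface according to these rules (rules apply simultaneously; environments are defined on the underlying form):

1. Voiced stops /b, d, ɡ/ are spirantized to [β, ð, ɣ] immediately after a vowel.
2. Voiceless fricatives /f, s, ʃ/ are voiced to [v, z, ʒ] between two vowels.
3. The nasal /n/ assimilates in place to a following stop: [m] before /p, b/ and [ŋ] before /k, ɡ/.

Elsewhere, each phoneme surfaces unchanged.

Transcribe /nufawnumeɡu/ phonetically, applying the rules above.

/n/ (word-initial) fails the environment for rule 3, so it stays [n].
/u/ stays [u].
/f/ (between /u/ and /a/) occurs between two vowels → [v] by rule 2.
/a/ stays [a].
/w/ — not in any rule's target class → [w].
/n/ (between /w/ and /u/) fails the environment for rule 3, so it stays [n].
/u/ stays [u].
/m/ (between /u/ and /e/) is unaffected → [m].
/e/ — not in any rule's target class → [e].
/ɡ/ meets the environment for rule 1 (immediately after a vowel) → [ɣ].
/u/ (word-final): no rule targets it → [u].

[nuvawnumeɣu]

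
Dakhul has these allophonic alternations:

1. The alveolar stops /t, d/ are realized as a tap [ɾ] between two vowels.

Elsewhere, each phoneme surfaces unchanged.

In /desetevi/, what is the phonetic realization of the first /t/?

[ɾ]

Rule 1 applies to /t/ (between /e/ and /e/: between two vowels) → [ɾ].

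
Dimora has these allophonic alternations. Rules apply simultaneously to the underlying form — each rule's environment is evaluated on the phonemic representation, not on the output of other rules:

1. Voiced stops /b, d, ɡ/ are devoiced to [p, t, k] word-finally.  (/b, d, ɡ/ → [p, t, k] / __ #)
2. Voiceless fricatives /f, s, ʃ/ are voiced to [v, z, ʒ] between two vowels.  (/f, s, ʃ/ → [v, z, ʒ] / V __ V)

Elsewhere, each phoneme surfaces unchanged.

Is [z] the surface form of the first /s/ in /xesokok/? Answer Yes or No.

Yes

/s/ meets the environment for rule 2 (between two vowels) → [z].
The actual realization is [z], which matches [z].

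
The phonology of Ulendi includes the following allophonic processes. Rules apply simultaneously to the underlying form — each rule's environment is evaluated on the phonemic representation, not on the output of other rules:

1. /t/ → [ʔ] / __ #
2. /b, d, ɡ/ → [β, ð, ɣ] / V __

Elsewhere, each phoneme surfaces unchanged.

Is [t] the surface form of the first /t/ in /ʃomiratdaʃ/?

Yes

/t/ — between /a/ and /d/; rule 1 does not apply here → [t].
The actual realization is [t], which matches [t].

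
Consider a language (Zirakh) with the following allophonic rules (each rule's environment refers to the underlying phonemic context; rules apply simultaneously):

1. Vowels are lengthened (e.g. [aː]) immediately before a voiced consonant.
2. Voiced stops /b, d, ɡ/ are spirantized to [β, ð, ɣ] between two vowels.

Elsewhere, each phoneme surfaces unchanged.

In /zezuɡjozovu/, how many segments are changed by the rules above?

4

Segments that undergo a rule: /e/ → [eː] (rule 1); /u/ → [uː] (rule 1); /o/ → [oː] (rule 1); /o/ → [oː] (rule 1).
All other segments surface unchanged.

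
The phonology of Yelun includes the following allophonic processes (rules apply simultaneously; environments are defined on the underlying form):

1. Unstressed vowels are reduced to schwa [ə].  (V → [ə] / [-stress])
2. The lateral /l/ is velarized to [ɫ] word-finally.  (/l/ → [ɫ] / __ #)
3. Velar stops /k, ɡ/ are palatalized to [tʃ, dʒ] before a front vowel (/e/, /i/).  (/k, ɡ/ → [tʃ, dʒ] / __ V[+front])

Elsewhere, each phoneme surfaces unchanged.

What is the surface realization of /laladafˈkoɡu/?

/l/ (word-initial) is in the target of rule 2 but the environment (word-finally) is not met → [l].
/a/ — between /l/ and /l/, in an unstressed syllable — surfaces as [ə] (rule 1).
/l/ — between /a/ and /a/; rule 2 does not apply here → [l].
/a/ meets the environment for rule 1 (in an unstressed syllable) → [ə].
/a/ meets the environment for rule 1 (in an unstressed syllable) → [ə].
/k/ — between /f/ and /o/; rule 3 does not apply here → [k].
/o/ (between /k/ and /ɡ/) fails the environment for rule 1, so it stays [o].
/ɡ/ (between /o/ and /u/) is in the target of rule 3 but the environment (before a front vowel) is not met → [ɡ].
/u/ (word-final) occurs in an unstressed syllable → [ə] by rule 1.

[lələdəfˈkoɡə]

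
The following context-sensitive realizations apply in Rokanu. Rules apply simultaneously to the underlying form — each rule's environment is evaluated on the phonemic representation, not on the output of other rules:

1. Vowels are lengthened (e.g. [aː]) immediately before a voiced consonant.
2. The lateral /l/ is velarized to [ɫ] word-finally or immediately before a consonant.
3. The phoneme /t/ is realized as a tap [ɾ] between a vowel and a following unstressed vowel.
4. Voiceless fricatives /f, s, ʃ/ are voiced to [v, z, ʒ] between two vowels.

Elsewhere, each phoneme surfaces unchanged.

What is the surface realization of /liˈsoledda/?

[liˈzoːleːdda]

/l/ (word-initial) fails the environment for rule 2, so it stays [l].
/i/ (between /l/ and /s/) is in the target of rule 1 but the environment (before a voiced consonant) is not met → [i].
/s/ (between /i/ and /o/) occurs between two vowels → [z] by rule 4.
Rule 1 applies to /o/ (between /s/ and /l/: before a voiced consonant) → [oː].
/l/ (between /o/ and /e/) is in the target of rule 2 but the environment (word-finally or immediately before a consonant) is not met → [l].
Rule 1 applies to /e/ (between /l/ and /d/: before a voiced consonant) → [eː].
/d/ (between /e/ and /d/): no rule targets it → [d].
/d/ stays [d].
/a/ — word-final; rule 1 does not apply here → [a].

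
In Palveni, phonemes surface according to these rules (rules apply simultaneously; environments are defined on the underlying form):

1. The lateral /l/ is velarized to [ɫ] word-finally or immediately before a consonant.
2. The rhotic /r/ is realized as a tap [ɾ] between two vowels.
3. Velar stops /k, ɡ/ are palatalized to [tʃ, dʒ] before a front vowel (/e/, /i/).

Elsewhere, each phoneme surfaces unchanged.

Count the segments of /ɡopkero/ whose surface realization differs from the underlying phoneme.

2

Segments that undergo a rule: /k/ → [tʃ] (rule 3); /r/ → [ɾ] (rule 2).
All other segments surface unchanged.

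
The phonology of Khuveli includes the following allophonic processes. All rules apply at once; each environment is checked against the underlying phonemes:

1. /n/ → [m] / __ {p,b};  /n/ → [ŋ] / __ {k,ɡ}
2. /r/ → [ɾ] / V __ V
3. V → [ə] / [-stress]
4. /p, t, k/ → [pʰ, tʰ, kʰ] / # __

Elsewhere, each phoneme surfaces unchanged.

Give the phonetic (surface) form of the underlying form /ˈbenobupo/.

/b/ (word-initial): no rule targets it → [b].
/e/ — between /b/ and /n/; rule 3 does not apply here → [e].
/n/ (between /e/ and /o/): rule 1 targets it, but not before a labial or velar stop → unchanged [n].
Rule 3 applies to /o/ (between /n/ and /b/: in an unstressed syllable) → [ə].
/b/ (between /o/ and /u/): no rule targets it → [b].
/u/ — between /b/ and /p/, in an unstressed syllable — surfaces as [ə] (rule 3).
/p/ (between /u/ and /o/): rule 4 targets it, but not word-initially → unchanged [p].
Rule 3 applies to /o/ (word-final: in an unstressed syllable) → [ə].

[ˈbenəbəpə]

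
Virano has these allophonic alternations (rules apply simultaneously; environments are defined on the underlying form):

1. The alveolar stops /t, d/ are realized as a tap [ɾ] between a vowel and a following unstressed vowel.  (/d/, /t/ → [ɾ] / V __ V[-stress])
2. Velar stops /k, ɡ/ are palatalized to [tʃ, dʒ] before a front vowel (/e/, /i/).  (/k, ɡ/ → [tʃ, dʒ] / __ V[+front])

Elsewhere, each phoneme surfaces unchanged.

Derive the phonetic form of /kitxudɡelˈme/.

/k/ meets the environment for rule 2 (before a front vowel) → [tʃ].
/t/ (between /i/ and /x/) is in the target of rule 1 but the environment (between a vowel and a following unstressed vowel) is not met → [t].
/d/ (between /u/ and /ɡ/): rule 1 targets it, but not between a vowel and a following unstressed vowel → unchanged [d].
Rule 2 applies to /ɡ/ (between /d/ and /e/: before a front vowel) → [dʒ].

[tʃitxuddʒelˈme]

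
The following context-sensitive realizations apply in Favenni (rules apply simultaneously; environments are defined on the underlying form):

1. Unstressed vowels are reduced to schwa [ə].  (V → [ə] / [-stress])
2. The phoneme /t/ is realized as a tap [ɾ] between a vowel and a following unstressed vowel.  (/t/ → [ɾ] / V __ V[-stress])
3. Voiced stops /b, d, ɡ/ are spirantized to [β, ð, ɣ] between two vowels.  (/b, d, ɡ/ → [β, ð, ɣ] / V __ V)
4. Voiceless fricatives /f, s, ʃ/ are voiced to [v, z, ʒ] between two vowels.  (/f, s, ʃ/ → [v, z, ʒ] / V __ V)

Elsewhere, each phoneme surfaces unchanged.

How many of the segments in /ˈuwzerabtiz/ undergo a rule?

Segments that undergo a rule: /e/ → [ə] (rule 1); /a/ → [ə] (rule 1); /i/ → [ə] (rule 1).
All other segments surface unchanged.

3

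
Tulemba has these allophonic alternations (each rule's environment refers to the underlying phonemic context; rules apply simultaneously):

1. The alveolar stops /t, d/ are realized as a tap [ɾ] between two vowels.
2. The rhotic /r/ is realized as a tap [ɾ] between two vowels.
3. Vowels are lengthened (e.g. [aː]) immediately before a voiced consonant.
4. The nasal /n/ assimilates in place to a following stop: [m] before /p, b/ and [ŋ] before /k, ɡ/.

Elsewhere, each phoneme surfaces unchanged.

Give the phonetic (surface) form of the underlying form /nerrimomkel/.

[neːrriːmoːmkeːl]

/n/ — word-initial; rule 4 does not apply here → [n].
/e/ — between /n/ and /r/, before a voiced consonant — surfaces as [eː] (rule 3).
/r/ (between /e/ and /r/) fails the environment for rule 2, so it stays [r].
/r/ (between /r/ and /i/) fails the environment for rule 2, so it stays [r].
/i/ (between /r/ and /m/) occurs before a voiced consonant → [iː] by rule 3.
/m/ (between /i/ and /o/) is unaffected → [m].
Rule 3 applies to /o/ (between /m/ and /m/: before a voiced consonant) → [oː].
/m/ stays [m].
/k/ (between /m/ and /e/): no rule targets it → [k].
/e/ — between /k/ and /l/, before a voiced consonant — surfaces as [eː] (rule 3).
/l/ — not in any rule's target class → [l].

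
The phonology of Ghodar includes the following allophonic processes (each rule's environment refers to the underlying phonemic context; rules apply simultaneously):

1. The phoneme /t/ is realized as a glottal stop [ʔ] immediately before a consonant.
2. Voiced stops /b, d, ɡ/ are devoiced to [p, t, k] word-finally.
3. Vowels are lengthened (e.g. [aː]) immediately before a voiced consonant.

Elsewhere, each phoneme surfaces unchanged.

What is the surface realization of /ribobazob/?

/r/ — not in any rule's target class → [r].
/i/ (between /r/ and /b/) occurs before a voiced consonant → [iː] by rule 3.
/b/ (between /i/ and /o/): rule 2 targets it, but not word-finally → unchanged [b].
Rule 3 applies to /o/ (between /b/ and /b/: before a voiced consonant) → [oː].
/b/ (between /o/ and /a/) is in the target of rule 2 but the environment (word-finally) is not met → [b].
/a/ meets the environment for rule 3 (before a voiced consonant) → [aː].
/z/ stays [z].
/o/ (between /z/ and /b/) occurs before a voiced consonant → [oː] by rule 3.
/b/ — word-final, word-finally — surfaces as [p] (rule 2).

[riːboːbaːzoːp]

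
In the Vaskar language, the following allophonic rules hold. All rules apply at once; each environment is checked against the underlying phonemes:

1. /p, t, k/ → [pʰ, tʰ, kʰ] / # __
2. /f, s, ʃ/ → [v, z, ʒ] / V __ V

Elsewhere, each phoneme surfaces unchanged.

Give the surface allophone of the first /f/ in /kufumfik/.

Rule 2 applies to /f/ (between /u/ and /u/: between two vowels) → [v].

[v]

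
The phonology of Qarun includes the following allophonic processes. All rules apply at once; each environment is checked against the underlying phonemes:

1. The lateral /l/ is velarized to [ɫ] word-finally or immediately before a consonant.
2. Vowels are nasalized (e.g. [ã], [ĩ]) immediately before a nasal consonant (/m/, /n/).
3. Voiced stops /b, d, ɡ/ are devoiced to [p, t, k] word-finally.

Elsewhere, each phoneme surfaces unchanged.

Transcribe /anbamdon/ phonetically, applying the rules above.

/a/ — word-initial, before a nasal consonant — surfaces as [ã] (rule 2).
/n/ (between /a/ and /b/) is unaffected → [n].
/b/ — between /n/ and /a/; rule 3 does not apply here → [b].
/a/ (between /b/ and /m/): before a nasal consonant, so rule 2 applies → [ã].
/m/ stays [m].
/d/ (between /m/ and /o/) is in the target of rule 3 but the environment (word-finally) is not met → [d].
/o/ — between /d/ and /n/, before a nasal consonant — surfaces as [õ] (rule 2).
/n/ — not in any rule's target class → [n].

[ãnbãmdõn]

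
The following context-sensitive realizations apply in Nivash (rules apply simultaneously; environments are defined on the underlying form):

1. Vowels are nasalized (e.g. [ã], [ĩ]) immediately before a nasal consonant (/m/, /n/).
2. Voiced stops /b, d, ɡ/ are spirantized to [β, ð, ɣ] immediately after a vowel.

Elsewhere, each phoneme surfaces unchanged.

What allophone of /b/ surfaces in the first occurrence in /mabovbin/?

[β]

/b/ meets the environment for rule 2 (immediately after a vowel) → [β].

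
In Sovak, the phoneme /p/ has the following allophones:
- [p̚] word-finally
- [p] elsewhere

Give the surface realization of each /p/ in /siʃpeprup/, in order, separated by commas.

Occurrence 1 (position 4): no conditioning environment matches → elsewhere allophone [p].
Occurrence 2 (position 6): no conditioning environment matches → elsewhere allophone [p].
Occurrence 3 (position 9): word-finally → [p̚].

[p], [p], [p̚]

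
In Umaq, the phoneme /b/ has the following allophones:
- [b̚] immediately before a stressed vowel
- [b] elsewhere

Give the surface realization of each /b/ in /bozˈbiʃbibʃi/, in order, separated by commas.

Occurrence 1 (position 1): no conditioning environment matches → elsewhere allophone [b].
Occurrence 2 (position 4): immediately before a stressed vowel → [b̚].
Occurrence 3 (position 7): no conditioning environment matches → elsewhere allophone [b].
Occurrence 4 (position 9): no conditioning environment matches → elsewhere allophone [b].

[b], [b̚], [b], [b]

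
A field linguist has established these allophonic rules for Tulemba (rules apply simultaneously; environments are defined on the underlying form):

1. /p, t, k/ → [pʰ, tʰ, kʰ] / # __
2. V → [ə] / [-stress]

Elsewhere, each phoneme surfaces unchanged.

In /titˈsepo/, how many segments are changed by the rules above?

3

Segments that undergo a rule: /t/ → [tʰ] (rule 1); /i/ → [ə] (rule 2); /o/ → [ə] (rule 2).
All other segments surface unchanged.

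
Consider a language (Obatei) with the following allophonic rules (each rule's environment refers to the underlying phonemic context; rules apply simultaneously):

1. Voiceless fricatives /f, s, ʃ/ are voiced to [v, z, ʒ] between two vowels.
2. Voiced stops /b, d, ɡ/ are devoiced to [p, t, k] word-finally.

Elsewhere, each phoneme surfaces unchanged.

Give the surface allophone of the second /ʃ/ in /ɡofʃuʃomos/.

/ʃ/ (between /u/ and /o/) occurs between two vowels → [ʒ] by rule 1.

[ʒ]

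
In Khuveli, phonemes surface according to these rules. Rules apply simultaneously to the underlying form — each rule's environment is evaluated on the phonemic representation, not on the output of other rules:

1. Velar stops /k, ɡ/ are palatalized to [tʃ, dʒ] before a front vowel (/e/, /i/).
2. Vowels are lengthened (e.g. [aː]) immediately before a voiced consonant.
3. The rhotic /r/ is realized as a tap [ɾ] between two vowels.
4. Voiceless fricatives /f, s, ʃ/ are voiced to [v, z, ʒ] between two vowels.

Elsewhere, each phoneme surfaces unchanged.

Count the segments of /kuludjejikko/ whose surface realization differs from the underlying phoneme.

Segments that undergo a rule: /u/ → [uː] (rule 2); /u/ → [uː] (rule 2); /e/ → [eː] (rule 2).
All other segments surface unchanged.

3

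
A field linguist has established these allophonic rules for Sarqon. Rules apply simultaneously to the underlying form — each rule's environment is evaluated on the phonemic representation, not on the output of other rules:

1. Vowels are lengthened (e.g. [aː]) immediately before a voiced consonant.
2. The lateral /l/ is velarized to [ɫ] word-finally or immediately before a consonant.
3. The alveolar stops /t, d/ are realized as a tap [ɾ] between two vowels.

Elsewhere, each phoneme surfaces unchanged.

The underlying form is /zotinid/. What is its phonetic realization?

[zoɾiːniːd]

/z/ (word-initial) is unaffected → [z].
/o/ (between /z/ and /t/) fails the environment for rule 1, so it stays [o].
/t/ — between /o/ and /i/, between two vowels — surfaces as [ɾ] (rule 3).
Rule 1 applies to /i/ (between /t/ and /n/: before a voiced consonant) → [iː].
/n/ — not in any rule's target class → [n].
/i/ meets the environment for rule 1 (before a voiced consonant) → [iː].
/d/ — word-final; rule 3 does not apply here → [d].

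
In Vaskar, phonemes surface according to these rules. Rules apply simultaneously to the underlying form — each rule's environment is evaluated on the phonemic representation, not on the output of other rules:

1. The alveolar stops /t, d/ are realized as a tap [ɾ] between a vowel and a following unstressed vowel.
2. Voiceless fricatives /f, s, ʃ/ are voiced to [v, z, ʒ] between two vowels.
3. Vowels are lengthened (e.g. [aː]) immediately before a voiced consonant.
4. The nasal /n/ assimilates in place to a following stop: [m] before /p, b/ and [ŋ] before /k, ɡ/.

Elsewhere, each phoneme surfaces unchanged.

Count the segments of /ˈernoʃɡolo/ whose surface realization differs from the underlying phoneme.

2

Segments that undergo a rule: /e/ → [eː] (rule 3); /o/ → [oː] (rule 3).
All other segments surface unchanged.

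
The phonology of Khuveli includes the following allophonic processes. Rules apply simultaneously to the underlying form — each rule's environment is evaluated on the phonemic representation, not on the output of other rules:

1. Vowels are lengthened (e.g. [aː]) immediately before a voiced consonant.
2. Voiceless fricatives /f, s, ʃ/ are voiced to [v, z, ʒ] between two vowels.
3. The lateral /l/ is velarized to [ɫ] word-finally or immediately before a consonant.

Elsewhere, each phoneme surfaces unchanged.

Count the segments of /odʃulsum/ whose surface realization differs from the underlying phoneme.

4

Segments that undergo a rule: /o/ → [oː] (rule 1); /u/ → [uː] (rule 1); /l/ → [ɫ] (rule 3); /u/ → [uː] (rule 1).
All other segments surface unchanged.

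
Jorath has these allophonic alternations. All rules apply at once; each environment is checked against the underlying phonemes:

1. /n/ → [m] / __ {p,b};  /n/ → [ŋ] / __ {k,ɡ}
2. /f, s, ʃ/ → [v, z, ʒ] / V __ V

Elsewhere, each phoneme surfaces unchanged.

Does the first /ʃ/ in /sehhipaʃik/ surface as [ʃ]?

No

/ʃ/ meets the environment for rule 2 (between two vowels) → [ʒ].
The actual realization is [ʒ], not [ʃ].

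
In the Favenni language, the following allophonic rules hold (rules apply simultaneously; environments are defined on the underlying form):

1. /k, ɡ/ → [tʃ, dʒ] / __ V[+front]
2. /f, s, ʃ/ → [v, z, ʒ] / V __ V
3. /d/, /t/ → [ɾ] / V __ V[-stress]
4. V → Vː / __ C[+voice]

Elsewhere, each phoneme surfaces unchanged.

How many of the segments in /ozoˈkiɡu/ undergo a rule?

3

Segments that undergo a rule: /o/ → [oː] (rule 4); /k/ → [tʃ] (rule 1); /i/ → [iː] (rule 4).
All other segments surface unchanged.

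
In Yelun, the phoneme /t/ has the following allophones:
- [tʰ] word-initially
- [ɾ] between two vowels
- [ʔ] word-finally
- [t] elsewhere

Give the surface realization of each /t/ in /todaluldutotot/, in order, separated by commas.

[tʰ], [ɾ], [ɾ], [ʔ]

Occurrence 1 (position 1): word-initially → [tʰ].
Occurrence 2 (position 10): between two vowels → [ɾ].
Occurrence 3 (position 12): between two vowels → [ɾ].
Occurrence 4 (position 14): word-finally → [ʔ].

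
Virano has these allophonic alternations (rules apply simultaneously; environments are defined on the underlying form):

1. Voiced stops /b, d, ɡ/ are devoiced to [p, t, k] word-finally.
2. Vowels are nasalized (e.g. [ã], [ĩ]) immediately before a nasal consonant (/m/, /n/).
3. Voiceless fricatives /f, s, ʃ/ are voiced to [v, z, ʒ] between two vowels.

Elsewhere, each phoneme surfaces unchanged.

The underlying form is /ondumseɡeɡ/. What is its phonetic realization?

[õndũmseɡek]

/o/ meets the environment for rule 2 (before a nasal consonant) → [õ].
/n/ (between /o/ and /d/) is unaffected → [n].
/d/ (between /n/ and /u/): rule 1 targets it, but not word-finally → unchanged [d].
/u/ (between /d/ and /m/) occurs before a nasal consonant → [ũ] by rule 2.
/m/ stays [m].
/s/ (between /m/ and /e/) fails the environment for rule 3, so it stays [s].
/e/ — between /s/ and /ɡ/; rule 2 does not apply here → [e].
/ɡ/ (between /e/ and /e/) is in the target of rule 1 but the environment (word-finally) is not met → [ɡ].
/e/ — between /ɡ/ and /ɡ/; rule 2 does not apply here → [e].
/ɡ/ (word-final) occurs word-finally → [k] by rule 1.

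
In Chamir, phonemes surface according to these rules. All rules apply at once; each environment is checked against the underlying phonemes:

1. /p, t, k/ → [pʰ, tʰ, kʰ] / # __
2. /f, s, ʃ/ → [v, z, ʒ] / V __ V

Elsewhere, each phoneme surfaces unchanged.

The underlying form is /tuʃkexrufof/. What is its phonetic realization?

Rule 1 applies to /t/ (word-initial: word-initially) → [tʰ].
/u/ (between /t/ and /ʃ/): no rule targets it → [u].
/ʃ/ (between /u/ and /k/): rule 2 targets it, but not between two vowels → unchanged [ʃ].
/k/ (between /ʃ/ and /e/): rule 1 targets it, but not word-initially → unchanged [k].
/e/ — not in any rule's target class → [e].
/x/ (between /e/ and /r/) is unaffected → [x].
/r/ (between /x/ and /u/) is unaffected → [r].
/u/ (between /r/ and /f/) is unaffected → [u].
/f/ (between /u/ and /o/) occurs between two vowels → [v] by rule 2.
/o/ — not in any rule's target class → [o].
/f/ — word-final; rule 2 does not apply here → [f].

[tʰuʃkexruvof]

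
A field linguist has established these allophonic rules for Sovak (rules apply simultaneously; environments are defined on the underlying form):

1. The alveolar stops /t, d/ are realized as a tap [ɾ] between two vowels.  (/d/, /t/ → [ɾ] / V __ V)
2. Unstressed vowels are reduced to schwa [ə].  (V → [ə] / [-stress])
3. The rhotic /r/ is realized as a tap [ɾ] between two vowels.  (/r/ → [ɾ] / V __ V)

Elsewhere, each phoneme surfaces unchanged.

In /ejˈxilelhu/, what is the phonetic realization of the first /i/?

/i/ (between /x/ and /l/) is in the target of rule 2 but the environment (in an unstressed syllable) is not met → [i].

[i]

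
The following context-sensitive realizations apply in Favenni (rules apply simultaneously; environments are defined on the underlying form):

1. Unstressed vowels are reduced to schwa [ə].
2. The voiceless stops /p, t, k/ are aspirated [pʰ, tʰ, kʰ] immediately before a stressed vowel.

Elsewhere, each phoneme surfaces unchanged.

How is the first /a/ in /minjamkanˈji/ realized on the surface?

[ə]

/a/ meets the environment for rule 1 (in an unstressed syllable) → [ə].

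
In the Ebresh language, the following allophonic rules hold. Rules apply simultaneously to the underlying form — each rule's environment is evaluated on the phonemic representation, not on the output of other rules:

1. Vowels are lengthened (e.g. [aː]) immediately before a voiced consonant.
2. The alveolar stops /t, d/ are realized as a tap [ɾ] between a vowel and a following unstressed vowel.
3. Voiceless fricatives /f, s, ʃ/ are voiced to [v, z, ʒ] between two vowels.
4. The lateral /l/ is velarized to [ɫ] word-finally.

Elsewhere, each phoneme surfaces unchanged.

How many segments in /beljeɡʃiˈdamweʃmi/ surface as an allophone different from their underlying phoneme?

4

Segments that undergo a rule: /e/ → [eː] (rule 1); /e/ → [eː] (rule 1); /i/ → [iː] (rule 1); /a/ → [aː] (rule 1).
All other segments surface unchanged.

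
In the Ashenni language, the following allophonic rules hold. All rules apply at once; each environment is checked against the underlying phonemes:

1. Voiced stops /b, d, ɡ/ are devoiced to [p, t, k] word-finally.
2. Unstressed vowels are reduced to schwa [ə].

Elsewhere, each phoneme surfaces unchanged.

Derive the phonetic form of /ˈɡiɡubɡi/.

[ˈɡiɡəbɡə]

/ɡ/ (word-initial): rule 1 targets it, but not word-finally → unchanged [ɡ].
/i/ — between /ɡ/ and /ɡ/; rule 2 does not apply here → [i].
/ɡ/ — between /i/ and /u/; rule 1 does not apply here → [ɡ].
/u/ meets the environment for rule 2 (in an unstressed syllable) → [ə].
/b/ (between /u/ and /ɡ/) fails the environment for rule 1, so it stays [b].
/ɡ/ (between /b/ and /i/): rule 1 targets it, but not word-finally → unchanged [ɡ].
/i/ meets the environment for rule 2 (in an unstressed syllable) → [ə].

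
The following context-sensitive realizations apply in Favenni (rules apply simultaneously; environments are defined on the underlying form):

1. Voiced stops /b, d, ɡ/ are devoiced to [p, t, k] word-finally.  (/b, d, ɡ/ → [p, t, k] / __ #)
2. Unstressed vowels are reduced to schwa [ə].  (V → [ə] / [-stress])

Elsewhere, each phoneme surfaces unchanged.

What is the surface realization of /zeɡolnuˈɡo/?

[zəɡəlnəˈɡo]

/z/ stays [z].
/e/ (between /z/ and /ɡ/): in an unstressed syllable, so rule 2 applies → [ə].
/ɡ/ — between /e/ and /o/; rule 1 does not apply here → [ɡ].
Rule 2 applies to /o/ (between /ɡ/ and /l/: in an unstressed syllable) → [ə].
/l/ — not in any rule's target class → [l].
/n/ (between /l/ and /u/): no rule targets it → [n].
Rule 2 applies to /u/ (between /n/ and /ɡ/: in an unstressed syllable) → [ə].
/ɡ/ — between /u/ and /o/; rule 1 does not apply here → [ɡ].
/o/ (word-final) is in the target of rule 2 but the environment (in an unstressed syllable) is not met → [o].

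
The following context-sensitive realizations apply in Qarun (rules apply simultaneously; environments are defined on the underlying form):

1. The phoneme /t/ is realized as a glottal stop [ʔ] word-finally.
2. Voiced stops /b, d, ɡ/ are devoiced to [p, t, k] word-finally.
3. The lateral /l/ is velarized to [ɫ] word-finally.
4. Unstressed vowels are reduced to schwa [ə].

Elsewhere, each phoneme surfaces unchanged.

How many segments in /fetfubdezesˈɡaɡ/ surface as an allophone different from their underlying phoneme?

5

Segments that undergo a rule: /e/ → [ə] (rule 4); /u/ → [ə] (rule 4); /e/ → [ə] (rule 4); /e/ → [ə] (rule 4); /ɡ/ → [k] (rule 2).
All other segments surface unchanged.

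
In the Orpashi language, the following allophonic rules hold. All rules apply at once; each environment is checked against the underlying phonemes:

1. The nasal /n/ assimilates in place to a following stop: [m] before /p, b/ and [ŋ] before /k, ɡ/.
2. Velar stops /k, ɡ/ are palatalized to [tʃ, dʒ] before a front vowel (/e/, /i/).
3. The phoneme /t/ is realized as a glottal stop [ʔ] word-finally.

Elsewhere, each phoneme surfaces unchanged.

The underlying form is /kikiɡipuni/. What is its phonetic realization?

/k/ — word-initial, before a front vowel — surfaces as [tʃ] (rule 2).
Rule 2 applies to /k/ (between /i/ and /i/: before a front vowel) → [tʃ].
/ɡ/ — between /i/ and /i/, before a front vowel — surfaces as [dʒ] (rule 2).
/n/ — between /u/ and /i/; rule 1 does not apply here → [n].

[tʃitʃidʒipuni]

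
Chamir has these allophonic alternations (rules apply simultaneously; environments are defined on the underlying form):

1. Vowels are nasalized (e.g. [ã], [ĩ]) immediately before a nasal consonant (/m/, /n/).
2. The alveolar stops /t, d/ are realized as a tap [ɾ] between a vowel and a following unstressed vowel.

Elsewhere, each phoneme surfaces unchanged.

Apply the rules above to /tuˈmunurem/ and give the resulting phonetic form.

/t/ (word-initial) is in the target of rule 2 but the environment (between a vowel and a following unstressed vowel) is not met → [t].
/u/ (between /t/ and /m/) occurs before a nasal consonant → [ũ] by rule 1.
/m/ (between /u/ and /u/) is unaffected → [m].
/u/ (between /m/ and /n/): before a nasal consonant, so rule 1 applies → [ũ].
/n/ (between /u/ and /u/) is unaffected → [n].
/u/ (between /n/ and /r/): rule 1 targets it, but not before a nasal consonant → unchanged [u].
/r/ — not in any rule's target class → [r].
/e/ (between /r/ and /m/): before a nasal consonant, so rule 1 applies → [ẽ].
/m/ (word-final) is unaffected → [m].

[tũˈmũnurẽm]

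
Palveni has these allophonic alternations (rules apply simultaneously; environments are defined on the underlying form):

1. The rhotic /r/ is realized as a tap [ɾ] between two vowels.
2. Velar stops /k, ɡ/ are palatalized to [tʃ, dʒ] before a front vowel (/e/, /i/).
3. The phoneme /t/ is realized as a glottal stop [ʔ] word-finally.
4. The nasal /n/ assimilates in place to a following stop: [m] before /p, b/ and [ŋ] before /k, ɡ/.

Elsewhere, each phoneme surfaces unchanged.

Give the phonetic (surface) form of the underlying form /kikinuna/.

[tʃitʃinuna]

/k/ (word-initial): before a front vowel, so rule 2 applies → [tʃ].
/i/ — not in any rule's target class → [i].
/k/ (between /i/ and /i/) occurs before a front vowel → [tʃ] by rule 2.
/i/ (between /k/ and /n/): no rule targets it → [i].
/n/ (between /i/ and /u/): rule 4 targets it, but not before a labial or velar stop → unchanged [n].
/u/ — not in any rule's target class → [u].
/n/ (between /u/ and /a/) fails the environment for rule 4, so it stays [n].
/a/ (word-final) is unaffected → [a].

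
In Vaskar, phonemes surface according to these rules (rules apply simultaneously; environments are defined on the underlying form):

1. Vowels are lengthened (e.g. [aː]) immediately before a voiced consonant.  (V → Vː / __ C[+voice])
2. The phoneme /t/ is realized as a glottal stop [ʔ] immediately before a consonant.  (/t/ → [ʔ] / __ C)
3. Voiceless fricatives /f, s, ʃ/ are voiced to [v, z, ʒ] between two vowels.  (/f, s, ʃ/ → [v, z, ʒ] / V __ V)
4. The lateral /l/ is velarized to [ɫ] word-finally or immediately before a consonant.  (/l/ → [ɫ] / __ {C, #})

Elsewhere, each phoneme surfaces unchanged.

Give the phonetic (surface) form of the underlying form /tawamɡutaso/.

[taːwaːmɡutazo]

/t/ (word-initial) is in the target of rule 2 but the environment (immediately before a consonant) is not met → [t].
/a/ meets the environment for rule 1 (before a voiced consonant) → [aː].
/w/ — not in any rule's target class → [w].
/a/ — between /w/ and /m/, before a voiced consonant — surfaces as [aː] (rule 1).
/m/ stays [m].
/ɡ/ stays [ɡ].
/u/ (between /ɡ/ and /t/) fails the environment for rule 1, so it stays [u].
/t/ (between /u/ and /a/): rule 2 targets it, but not immediately before a consonant → unchanged [t].
/a/ (between /t/ and /s/): rule 1 targets it, but not before a voiced consonant → unchanged [a].
/s/ (between /a/ and /o/): between two vowels, so rule 3 applies → [z].
/o/ (word-final): rule 1 targets it, but not before a voiced consonant → unchanged [o].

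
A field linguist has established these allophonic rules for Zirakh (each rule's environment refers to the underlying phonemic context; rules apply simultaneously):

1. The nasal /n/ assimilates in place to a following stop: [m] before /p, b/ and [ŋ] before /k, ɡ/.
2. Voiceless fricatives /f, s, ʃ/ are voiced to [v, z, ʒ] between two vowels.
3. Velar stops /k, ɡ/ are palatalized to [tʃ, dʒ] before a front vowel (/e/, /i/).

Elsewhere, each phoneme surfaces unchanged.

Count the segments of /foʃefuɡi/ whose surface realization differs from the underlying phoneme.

Segments that undergo a rule: /ʃ/ → [ʒ] (rule 2); /f/ → [v] (rule 2); /ɡ/ → [dʒ] (rule 3).
All other segments surface unchanged.

3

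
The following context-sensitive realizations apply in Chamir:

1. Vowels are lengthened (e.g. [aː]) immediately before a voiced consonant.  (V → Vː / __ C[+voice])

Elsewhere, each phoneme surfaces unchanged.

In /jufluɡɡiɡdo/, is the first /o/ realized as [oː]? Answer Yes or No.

No

/o/ (word-final) is in the target of rule 1 but the environment (before a voiced consonant) is not met → [o].
The actual realization is [o], not [oː].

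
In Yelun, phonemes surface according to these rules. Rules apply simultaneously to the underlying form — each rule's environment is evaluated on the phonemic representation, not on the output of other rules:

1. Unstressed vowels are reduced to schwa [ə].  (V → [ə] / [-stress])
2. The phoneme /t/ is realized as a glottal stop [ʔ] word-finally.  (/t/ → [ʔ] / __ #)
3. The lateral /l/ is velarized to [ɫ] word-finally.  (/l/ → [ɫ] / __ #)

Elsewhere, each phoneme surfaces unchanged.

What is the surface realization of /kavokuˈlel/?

/k/ — not in any rule's target class → [k].
/a/ meets the environment for rule 1 (in an unstressed syllable) → [ə].
/v/ (between /a/ and /o/): no rule targets it → [v].
Rule 1 applies to /o/ (between /v/ and /k/: in an unstressed syllable) → [ə].
/k/ stays [k].
/u/ — between /k/ and /l/, in an unstressed syllable — surfaces as [ə] (rule 1).
/l/ — between /u/ and /e/; rule 3 does not apply here → [l].
/e/ (between /l/ and /l/) is in the target of rule 1 but the environment (in an unstressed syllable) is not met → [e].
Rule 3 applies to /l/ (word-final: word-finally) → [ɫ].

[kəvəkəˈleɫ]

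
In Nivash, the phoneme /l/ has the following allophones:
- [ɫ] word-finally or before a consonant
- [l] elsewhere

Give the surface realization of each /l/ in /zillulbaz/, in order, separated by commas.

[ɫ], [l], [ɫ]

Occurrence 1 (position 3): word-finally or before a consonant → [ɫ].
Occurrence 2 (position 4): no conditioning environment matches → elsewhere allophone [l].
Occurrence 3 (position 6): word-finally or before a consonant → [ɫ].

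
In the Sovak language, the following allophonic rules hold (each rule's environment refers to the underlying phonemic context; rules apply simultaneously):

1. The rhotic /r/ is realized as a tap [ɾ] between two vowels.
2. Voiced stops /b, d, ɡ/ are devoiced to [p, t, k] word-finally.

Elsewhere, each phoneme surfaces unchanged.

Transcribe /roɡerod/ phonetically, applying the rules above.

[roɡeɾot]

/r/ (word-initial): rule 1 targets it, but not between two vowels → unchanged [r].
/o/ stays [o].
/ɡ/ — between /o/ and /e/; rule 2 does not apply here → [ɡ].
/e/ (between /ɡ/ and /r/) is unaffected → [e].
Rule 1 applies to /r/ (between /e/ and /o/: between two vowels) → [ɾ].
/o/ stays [o].
/d/ (word-final) occurs word-finally → [t] by rule 2.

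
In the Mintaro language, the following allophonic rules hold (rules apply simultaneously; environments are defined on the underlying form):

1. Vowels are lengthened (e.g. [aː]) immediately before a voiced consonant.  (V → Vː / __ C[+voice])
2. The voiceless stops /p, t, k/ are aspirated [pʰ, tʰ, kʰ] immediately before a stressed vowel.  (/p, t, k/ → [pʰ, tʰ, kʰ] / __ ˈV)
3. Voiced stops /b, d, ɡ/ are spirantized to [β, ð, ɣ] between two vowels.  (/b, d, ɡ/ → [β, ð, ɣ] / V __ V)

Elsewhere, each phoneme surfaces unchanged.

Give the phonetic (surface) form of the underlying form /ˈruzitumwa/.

/u/ meets the environment for rule 1 (before a voiced consonant) → [uː].
/i/ (between /z/ and /t/): rule 1 targets it, but not before a voiced consonant → unchanged [i].
/t/ — between /i/ and /u/; rule 2 does not apply here → [t].
/u/ (between /t/ and /m/) occurs before a voiced consonant → [uː] by rule 1.
/a/ (word-final) is in the target of rule 1 but the environment (before a voiced consonant) is not met → [a].

[ˈruːzituːmwa]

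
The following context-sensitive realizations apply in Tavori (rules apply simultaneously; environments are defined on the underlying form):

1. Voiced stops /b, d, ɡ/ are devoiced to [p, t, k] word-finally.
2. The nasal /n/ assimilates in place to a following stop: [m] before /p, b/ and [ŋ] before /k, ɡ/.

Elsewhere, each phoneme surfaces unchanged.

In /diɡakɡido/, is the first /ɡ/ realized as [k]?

/ɡ/ — between /i/ and /a/; rule 1 does not apply here → [ɡ].
The actual realization is [ɡ], not [k].

No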